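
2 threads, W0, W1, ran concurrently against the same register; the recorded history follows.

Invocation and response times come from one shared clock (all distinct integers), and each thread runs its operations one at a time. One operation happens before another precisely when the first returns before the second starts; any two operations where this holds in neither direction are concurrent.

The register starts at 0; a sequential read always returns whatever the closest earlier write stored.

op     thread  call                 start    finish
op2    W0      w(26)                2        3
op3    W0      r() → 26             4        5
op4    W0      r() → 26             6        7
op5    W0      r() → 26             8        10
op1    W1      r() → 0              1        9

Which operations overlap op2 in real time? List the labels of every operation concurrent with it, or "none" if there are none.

op1

op2 spans [2,3]: anything still running between times 2 and 3 counts as concurrent
op1 [1,9]: concurrent
op3 [4,5]: after
op4 [6,7]: after
op5 [8,10]: after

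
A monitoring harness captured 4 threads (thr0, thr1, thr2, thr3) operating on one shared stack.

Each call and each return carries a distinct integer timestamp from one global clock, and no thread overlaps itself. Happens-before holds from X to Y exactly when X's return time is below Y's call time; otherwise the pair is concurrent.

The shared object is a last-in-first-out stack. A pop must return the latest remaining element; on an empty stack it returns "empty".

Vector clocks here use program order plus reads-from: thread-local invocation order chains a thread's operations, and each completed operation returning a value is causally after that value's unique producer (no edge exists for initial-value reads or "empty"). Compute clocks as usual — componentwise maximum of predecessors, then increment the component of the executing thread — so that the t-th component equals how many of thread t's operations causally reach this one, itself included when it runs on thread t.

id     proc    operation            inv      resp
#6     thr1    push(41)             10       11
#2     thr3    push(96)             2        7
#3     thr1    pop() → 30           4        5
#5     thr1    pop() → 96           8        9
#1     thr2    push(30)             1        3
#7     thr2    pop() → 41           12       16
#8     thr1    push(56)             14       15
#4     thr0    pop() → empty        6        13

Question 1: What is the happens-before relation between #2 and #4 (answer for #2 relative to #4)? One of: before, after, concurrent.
#2 spans [2,7], #4 spans [6,13]
the intervals overlap in both directions

concurrent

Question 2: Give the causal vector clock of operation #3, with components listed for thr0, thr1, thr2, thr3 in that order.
#2 (invocation 2): nothing precedes it; thr3's component alone gives (0, 0, 0, 1)
#1 (invocation 1): nothing precedes it; thr2's component alone gives (0, 0, 1, 0)
#4 (invocation 6): nothing precedes it; thr0's component alone gives (1, 0, 0, 0)
VC(#3, invoked at 4): max of VC(#1)=(0, 0, 1, 0), then +1 on thread thr1 → (0, 1, 1, 0)
VC(#5, invoked at 8): max of VC(#2)=(0, 0, 0, 1), VC(#3)=(0, 1, 1, 0), then +1 on thread thr1 → (0, 2, 1, 1)
VC(#6, invoked at 10): max of VC(#5)=(0, 2, 1, 1), then +1 on thread thr1 → (0, 3, 1, 1)
VC(#7, invoked at 12): max of VC(#1)=(0, 0, 1, 0), VC(#6)=(0, 3, 1, 1), then +1 on thread thr2 → (0, 3, 2, 1)
VC(#8, invoked at 14): max of VC(#6)=(0, 3, 1, 1), then +1 on thread thr1 → (0, 4, 1, 1)
target: VC(#3) = (0, 1, 1, 0)

(0, 1, 1, 0)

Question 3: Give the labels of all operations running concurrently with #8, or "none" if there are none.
#8 spans [14,15]; an op avoiding the whole window 14..15 is ordered, any other is concurrent
#1 [1,3]: before
#2 [2,7]: before
#3 [4,5]: before
#4 [6,13]: before
#5 [8,9]: before
#6 [10,11]: before
#7 [12,16]: concurrent

#7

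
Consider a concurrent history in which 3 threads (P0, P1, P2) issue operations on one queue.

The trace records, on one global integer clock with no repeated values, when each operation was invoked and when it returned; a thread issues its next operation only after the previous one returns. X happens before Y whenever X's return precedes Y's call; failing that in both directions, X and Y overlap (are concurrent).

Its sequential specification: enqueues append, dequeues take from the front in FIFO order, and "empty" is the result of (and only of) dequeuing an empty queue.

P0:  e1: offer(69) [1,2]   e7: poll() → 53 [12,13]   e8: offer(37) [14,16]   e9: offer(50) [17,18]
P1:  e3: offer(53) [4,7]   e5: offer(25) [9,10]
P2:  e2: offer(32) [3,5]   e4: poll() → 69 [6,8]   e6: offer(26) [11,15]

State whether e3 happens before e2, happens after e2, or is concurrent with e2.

e3 spans [4,7], e2 spans [3,5]
the intervals overlap in both directions

concurrent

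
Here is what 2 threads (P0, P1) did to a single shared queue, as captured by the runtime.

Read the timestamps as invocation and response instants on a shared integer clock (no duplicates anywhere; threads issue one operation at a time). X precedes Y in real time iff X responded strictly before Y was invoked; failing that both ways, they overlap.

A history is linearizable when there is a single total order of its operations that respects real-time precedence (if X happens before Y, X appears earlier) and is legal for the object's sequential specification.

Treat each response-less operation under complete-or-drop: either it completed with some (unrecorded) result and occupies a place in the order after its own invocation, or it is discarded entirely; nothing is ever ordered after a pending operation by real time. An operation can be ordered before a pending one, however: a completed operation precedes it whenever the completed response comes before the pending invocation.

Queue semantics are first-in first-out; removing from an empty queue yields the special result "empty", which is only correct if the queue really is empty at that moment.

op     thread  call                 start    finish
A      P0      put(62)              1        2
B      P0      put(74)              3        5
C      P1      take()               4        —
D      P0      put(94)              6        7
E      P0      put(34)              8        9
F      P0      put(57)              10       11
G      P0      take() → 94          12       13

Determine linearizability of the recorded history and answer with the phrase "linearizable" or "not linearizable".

not linearizable

through event 12 a valid linearization exists; event 13 (G responding at time 13) ends that
a single order respects real time; the 6 completed queue operations fail replay along it
every completion of the 1 pending operation (C) was checked; none linearizes
take A, B, D, E, F, G (pending dropped): step 6 already fails, because G take() → 94 cannot occur there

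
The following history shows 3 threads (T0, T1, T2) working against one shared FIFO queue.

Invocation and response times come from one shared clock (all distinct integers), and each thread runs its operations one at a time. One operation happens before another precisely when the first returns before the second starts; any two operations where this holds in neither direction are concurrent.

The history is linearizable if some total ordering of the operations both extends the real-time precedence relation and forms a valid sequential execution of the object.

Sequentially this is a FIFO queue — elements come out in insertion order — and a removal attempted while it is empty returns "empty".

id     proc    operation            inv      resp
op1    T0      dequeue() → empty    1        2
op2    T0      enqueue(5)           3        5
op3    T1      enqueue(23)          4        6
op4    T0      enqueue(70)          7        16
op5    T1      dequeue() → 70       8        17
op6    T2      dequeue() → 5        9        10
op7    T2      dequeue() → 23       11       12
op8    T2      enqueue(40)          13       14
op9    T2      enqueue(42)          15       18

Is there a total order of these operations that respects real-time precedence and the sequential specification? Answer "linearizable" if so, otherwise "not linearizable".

a witness: op1, op2, op3, op4, op6, op7, op5, op8, op9
step 1: op1 dequeue() → empty — queue <>
step 2: op2 enqueue(5) — queue <5>
step 3: op3 enqueue(23) — queue <5,23>
step 4: op4 enqueue(70) — queue <5,23,70>
step 5: op6 dequeue() → 5 — queue <23,70>
step 6: op7 dequeue() → 23 — queue <70>
step 7: op5 dequeue() → 70 — queue <>
step 8: op8 enqueue(40) — queue <40>
step 9: op9 enqueue(42) — queue <40,42>

linearizable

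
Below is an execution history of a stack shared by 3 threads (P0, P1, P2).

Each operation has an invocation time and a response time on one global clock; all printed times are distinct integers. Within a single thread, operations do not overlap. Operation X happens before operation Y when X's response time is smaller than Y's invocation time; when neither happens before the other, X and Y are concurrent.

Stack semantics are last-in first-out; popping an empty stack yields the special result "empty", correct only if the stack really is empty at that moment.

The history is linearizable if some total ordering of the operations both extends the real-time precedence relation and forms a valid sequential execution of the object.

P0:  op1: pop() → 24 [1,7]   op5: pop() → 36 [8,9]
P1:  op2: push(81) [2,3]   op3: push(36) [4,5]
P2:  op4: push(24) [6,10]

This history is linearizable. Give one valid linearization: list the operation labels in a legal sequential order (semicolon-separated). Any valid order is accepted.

1. op2 push(81), leaving stack <81>
2. op3 push(36), leaving stack <81,36>
3. op4 push(24), leaving stack <81,36,24>
4. op1 pop() → 24, leaving stack <81,36>
5. op5 pop() → 36, leaving stack <81>

op2; op3; op4; op1; op5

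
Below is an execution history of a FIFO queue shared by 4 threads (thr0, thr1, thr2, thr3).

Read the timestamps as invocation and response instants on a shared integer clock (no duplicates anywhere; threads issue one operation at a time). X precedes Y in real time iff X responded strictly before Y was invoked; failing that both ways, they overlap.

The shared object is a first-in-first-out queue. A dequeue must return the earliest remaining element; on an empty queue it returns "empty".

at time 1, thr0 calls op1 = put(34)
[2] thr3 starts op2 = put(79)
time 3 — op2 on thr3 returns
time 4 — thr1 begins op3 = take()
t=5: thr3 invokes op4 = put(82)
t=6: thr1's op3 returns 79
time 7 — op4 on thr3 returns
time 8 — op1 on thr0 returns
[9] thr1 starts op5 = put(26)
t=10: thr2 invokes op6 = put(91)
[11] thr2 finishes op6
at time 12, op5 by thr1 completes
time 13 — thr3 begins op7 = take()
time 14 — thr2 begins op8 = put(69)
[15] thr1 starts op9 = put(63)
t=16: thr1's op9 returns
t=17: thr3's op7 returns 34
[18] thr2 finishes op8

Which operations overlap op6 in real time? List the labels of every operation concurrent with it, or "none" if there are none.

overlap test against op6 [10,11]: concurrent iff the interval meets 10..11
op1 [1,8]: before
op2 [2,3]: before
op3 [4,6]: before
op4 [5,7]: before
op5 [9,12]: concurrent
op7 [13,17]: after
op8 [14,18]: after
op9 [15,16]: after

op5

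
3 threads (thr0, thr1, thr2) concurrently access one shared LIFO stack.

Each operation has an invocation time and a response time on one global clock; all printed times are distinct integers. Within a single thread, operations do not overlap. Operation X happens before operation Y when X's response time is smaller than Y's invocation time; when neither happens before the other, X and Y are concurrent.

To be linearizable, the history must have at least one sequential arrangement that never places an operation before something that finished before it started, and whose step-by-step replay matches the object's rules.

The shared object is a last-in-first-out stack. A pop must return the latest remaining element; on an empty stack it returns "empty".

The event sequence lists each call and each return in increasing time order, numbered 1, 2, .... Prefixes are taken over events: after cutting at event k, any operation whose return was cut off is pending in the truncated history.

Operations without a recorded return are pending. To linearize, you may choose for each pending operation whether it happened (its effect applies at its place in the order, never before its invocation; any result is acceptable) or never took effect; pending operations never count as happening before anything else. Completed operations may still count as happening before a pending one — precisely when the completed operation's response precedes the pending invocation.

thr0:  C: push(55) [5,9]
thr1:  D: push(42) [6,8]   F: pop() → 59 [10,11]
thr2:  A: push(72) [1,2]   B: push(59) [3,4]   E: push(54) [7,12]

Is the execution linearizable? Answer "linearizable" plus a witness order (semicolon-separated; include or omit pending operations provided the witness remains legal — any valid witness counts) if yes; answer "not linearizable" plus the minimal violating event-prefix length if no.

not linearizable — minimal violating prefix: 11 events

already the first 11 events (up to F's response at time 11) admit no linearization; the first 10 still do
checked exhaustively: 2 real-time-consistent orders of 5 completed operations, zero legal LIFO stack replays
include/drop combinations of the 1 pending operation (E) were all tried; none helps
one such order, A, B, C, D, F (pending dropped), breaks at step 5 where F pop() → 59 is illegal
one such order, A, B, D, C, F (pending dropped), breaks at step 5 where F pop() → 59 is illegal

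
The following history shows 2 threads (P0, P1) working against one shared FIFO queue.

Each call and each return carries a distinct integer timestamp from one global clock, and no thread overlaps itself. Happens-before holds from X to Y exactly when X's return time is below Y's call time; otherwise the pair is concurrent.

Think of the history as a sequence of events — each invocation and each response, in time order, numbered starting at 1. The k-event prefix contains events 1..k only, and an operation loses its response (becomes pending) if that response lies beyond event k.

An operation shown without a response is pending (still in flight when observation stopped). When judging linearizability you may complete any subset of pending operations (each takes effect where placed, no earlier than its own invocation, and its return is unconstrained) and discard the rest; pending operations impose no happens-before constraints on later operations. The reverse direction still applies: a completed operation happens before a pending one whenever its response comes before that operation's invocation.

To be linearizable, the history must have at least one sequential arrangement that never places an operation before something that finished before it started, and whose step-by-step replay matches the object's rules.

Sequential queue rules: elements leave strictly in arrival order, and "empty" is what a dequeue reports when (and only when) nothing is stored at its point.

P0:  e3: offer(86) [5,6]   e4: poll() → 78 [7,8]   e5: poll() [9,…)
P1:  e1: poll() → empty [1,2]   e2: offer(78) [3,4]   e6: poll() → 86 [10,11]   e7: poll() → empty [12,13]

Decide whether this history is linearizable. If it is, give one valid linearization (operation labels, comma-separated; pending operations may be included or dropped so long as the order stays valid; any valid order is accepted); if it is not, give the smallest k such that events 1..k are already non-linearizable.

linearizable — witness: e1, e2, e3, e4, e6, e5, e7

after step 1 (e1 poll() → empty): queue <>
after step 2 (e2 offer(78)): queue <78>
after step 3 (e3 offer(86)): queue <78,86>
after step 4 (e4 poll() → 78): queue <86>
after step 5 (e6 poll() → 86): queue <>
after step 6 (e5 poll() (pending, included)): queue <>
after step 7 (e7 poll() → empty): queue <>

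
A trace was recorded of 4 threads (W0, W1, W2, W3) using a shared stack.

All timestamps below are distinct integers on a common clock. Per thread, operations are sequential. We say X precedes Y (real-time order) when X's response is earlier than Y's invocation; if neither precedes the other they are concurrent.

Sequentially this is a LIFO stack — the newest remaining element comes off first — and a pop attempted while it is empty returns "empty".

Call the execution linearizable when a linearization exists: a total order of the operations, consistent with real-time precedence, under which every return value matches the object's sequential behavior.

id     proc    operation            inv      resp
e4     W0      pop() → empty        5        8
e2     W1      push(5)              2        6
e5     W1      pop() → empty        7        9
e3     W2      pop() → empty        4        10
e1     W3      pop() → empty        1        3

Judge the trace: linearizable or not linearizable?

cut after 9 events: linearizable; cut after 10 events (e3 responds, time 10): not linearizable
every one of the 18 real-time-consistent orders over 5 completed stack ops fails the sequential spec
one such order, e1, e2, e3, e4, e5, breaks at step 3 where e3 pop() → empty is illegal
one such order, e1, e2, e3, e5, e4, breaks at step 3 where e3 pop() → empty is illegal

not linearizable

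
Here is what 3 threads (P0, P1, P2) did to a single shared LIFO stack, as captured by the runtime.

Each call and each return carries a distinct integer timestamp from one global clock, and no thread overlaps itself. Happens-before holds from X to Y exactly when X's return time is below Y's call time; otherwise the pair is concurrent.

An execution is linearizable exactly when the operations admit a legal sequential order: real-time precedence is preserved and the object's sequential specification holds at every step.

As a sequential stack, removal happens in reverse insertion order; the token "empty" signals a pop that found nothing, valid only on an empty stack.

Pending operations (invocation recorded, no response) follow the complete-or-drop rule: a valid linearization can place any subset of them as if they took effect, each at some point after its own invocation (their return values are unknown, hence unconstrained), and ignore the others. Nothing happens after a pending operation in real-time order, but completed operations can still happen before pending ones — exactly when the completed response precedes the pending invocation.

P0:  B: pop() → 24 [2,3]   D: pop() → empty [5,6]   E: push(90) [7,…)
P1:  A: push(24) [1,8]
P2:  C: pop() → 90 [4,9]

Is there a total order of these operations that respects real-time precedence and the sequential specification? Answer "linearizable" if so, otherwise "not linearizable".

linearizable

a witness: A, B, D, E, C
step 1: A push(24) — stack <24>
step 2: B pop() → 24 — stack <>
step 3: D pop() → empty — stack <>
step 4: E push(90) (pending, included) — stack <90>
step 5: C pop() → 90 — stack <>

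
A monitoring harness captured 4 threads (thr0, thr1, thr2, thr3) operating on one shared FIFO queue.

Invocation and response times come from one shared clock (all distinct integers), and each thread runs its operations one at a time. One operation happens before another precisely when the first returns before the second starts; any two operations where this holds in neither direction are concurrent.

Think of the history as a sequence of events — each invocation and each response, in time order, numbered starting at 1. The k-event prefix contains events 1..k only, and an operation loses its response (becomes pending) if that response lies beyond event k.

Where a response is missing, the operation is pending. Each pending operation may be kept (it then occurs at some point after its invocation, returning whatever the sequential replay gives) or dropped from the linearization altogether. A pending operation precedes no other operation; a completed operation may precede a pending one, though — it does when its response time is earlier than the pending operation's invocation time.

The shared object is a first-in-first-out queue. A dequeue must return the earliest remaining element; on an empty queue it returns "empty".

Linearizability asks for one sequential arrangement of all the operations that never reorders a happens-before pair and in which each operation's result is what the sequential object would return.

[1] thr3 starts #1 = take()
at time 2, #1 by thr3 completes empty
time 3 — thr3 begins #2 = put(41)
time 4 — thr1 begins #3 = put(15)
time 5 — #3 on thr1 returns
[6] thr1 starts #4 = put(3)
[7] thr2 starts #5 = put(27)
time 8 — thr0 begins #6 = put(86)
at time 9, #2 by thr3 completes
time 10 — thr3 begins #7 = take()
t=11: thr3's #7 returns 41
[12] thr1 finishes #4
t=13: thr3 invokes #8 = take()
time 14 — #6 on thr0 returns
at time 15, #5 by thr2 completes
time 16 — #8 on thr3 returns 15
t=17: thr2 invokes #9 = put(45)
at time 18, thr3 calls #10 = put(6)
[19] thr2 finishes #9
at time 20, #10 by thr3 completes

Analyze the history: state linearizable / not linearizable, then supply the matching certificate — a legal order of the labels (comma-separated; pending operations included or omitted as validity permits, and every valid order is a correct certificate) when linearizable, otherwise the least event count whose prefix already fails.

step 1: #1 take() → empty — queue <>
step 2: #2 put(41) — queue <41>
step 3: #3 put(15) — queue <41,15>
step 4: #4 put(3) — queue <41,15,3>
step 5: #5 put(27) — queue <41,15,3,27>
step 6: #6 put(86) — queue <41,15,3,27,86>
step 7: #7 take() → 41 — queue <15,3,27,86>
step 8: #8 take() → 15 — queue <3,27,86>
step 9: #9 put(45) — queue <3,27,86,45>
step 10: #10 put(6) — queue <3,27,86,45,6>

linearizable — witness: #1, #2, #3, #4, #5, #6, #7, #8, #9, #10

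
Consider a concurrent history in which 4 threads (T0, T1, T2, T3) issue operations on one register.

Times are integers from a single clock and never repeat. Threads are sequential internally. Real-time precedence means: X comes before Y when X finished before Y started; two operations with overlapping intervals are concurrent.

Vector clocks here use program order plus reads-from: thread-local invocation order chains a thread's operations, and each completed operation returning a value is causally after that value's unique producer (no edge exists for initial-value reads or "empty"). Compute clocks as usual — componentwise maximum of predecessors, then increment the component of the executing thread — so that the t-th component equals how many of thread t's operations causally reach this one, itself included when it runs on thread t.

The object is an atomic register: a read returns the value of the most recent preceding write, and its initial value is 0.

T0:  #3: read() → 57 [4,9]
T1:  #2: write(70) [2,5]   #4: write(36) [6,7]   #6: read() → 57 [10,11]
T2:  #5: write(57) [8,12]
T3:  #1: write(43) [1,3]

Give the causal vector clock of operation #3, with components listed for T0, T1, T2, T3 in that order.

(1, 0, 1, 0)

VC(#1, invoked at 1): no causal predecessors; +1 on T3 → (0, 0, 0, 1)
VC(#5, invoked at 8): no causal predecessors; +1 on T2 → (0, 0, 1, 0)
VC(#2, invoked at 2): no causal predecessors; +1 on T1 → (0, 1, 0, 0)
invoked at 6, #4 merges VC(#2)=(0, 1, 0, 0) and bumps T1's slot → (0, 2, 0, 0)
invoked at 4, #3 merges VC(#5)=(0, 0, 1, 0) and bumps T0's slot → (1, 0, 1, 0)
invoked at 10, #6 merges VC(#4)=(0, 2, 0, 0), VC(#5)=(0, 0, 1, 0) and bumps T1's slot → (0, 3, 1, 0)
target: VC(#3) = (1, 0, 1, 0)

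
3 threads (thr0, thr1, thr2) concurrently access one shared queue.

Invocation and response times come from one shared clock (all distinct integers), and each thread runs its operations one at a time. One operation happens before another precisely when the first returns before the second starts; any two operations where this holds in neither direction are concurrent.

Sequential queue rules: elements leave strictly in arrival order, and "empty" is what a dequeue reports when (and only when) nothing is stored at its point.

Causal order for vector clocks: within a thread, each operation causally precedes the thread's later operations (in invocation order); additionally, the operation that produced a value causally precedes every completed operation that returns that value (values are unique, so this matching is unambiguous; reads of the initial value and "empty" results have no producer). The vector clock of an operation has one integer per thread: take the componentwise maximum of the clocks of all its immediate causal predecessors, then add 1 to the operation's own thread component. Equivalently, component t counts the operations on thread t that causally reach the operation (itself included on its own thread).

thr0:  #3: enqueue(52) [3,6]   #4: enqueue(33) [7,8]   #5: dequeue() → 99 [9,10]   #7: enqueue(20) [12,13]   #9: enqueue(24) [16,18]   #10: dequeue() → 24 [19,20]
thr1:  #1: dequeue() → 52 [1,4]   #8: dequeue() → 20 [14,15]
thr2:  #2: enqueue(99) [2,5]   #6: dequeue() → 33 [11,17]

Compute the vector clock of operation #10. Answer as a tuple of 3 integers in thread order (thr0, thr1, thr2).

invoked at 2, #2 has no predecessors; its own thr2 bump gives (0, 0, 1)
invoked at 3, #3 has no predecessors; its own thr0 bump gives (1, 0, 0)
from VC(#3)=(1, 0, 0), #1 (invoked 1) maxes components and bumps thr1 → (1, 1, 0)
from VC(#3)=(1, 0, 0), #4 (invoked 7) maxes components and bumps thr0 → (2, 0, 0)
from VC(#2)=(0, 0, 1), VC(#4)=(2, 0, 0), #6 (invoked 11) maxes components and bumps thr2 → (2, 0, 2)
from VC(#2)=(0, 0, 1), VC(#4)=(2, 0, 0), #5 (invoked 9) maxes components and bumps thr0 → (3, 0, 1)
from VC(#5)=(3, 0, 1), #7 (invoked 12) maxes components and bumps thr0 → (4, 0, 1)
from VC(#7)=(4, 0, 1), #9 (invoked 16) maxes components and bumps thr0 → (5, 0, 1)
from VC(#1)=(1, 1, 0), VC(#7)=(4, 0, 1), #8 (invoked 14) maxes components and bumps thr1 → (4, 2, 1)
from VC(#9)=(5, 0, 1), #10 (invoked 19) maxes components and bumps thr0 → (6, 0, 1)
target: VC(#10) = (6, 0, 1)

(6, 0, 1)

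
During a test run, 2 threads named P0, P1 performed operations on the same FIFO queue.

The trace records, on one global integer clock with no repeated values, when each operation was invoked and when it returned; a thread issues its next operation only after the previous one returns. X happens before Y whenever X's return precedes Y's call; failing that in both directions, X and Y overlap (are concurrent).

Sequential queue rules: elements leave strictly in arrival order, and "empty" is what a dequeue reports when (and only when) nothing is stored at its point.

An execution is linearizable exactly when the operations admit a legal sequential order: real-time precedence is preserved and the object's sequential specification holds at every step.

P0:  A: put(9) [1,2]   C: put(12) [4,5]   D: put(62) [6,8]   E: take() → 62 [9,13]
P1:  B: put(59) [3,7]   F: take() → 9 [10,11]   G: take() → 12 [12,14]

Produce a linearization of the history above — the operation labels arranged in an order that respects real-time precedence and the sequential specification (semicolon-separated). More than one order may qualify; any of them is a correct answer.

A; C; D; B; F; G; E

step 1: A put(9) — queue <9>
step 2: C put(12) — queue <9,12>
step 3: D put(62) — queue <9,12,62>
step 4: B put(59) — queue <9,12,62,59>
step 5: F take() → 9 — queue <12,62,59>
step 6: G take() → 12 — queue <62,59>
step 7: E take() → 62 — queue <59>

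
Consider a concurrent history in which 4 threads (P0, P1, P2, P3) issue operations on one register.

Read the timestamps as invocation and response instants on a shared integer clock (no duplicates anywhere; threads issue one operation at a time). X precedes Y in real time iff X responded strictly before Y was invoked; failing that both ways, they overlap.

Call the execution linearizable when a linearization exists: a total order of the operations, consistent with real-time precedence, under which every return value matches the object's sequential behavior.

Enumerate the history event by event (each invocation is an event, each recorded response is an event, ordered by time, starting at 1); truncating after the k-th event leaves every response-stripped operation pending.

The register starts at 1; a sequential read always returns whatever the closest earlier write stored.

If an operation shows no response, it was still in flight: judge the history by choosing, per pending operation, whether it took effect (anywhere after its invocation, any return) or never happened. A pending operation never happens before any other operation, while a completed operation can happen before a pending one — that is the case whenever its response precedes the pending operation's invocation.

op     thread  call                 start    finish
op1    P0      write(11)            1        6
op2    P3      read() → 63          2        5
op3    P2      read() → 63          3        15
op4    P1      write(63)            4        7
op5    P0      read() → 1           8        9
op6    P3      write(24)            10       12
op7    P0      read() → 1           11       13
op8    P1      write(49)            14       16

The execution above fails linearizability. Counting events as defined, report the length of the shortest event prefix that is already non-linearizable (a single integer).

events 1..8 are linearizable; a witness order is op1, op3, op4, op2:
step 1: op1 write(11) — value 11
step 2: op3 read() (pending, included) — value 11
step 3: op4 write(63) — value 63
step 4: op2 read() → 63 — value 63
include event 9 — op5 responding at 9 — and every candidate order breaks
every completion of the 1 pending operation (op3) was checked; none linearizes
for example op1, op2, op4, op5 (pending dropped) fails at step 2: op2 read() → 63 is not legal there
for example op1, op4, op2, op5 (pending dropped) fails at step 4: op5 read() → 1 is not legal there

9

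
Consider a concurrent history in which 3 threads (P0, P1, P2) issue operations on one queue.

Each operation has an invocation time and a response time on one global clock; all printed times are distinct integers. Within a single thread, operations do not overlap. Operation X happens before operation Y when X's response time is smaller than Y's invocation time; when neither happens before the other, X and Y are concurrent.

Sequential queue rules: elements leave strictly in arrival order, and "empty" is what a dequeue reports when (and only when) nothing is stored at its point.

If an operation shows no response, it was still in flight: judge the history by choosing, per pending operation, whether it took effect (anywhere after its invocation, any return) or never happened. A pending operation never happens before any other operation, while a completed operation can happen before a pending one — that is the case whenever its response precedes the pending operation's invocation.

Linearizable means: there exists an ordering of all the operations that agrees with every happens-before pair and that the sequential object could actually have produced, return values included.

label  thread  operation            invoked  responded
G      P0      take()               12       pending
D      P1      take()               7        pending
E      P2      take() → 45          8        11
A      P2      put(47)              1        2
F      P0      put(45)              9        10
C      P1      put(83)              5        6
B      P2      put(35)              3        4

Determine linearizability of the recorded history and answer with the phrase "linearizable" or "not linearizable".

not linearizable

already the first 11 events (up to E's response at time 11) admit no linearization; the first 10 still do
the 5 completed operations admit 2 real-time orders; each fails the queue replay
every completion of the 1 pending operation (D) was checked; none linearizes
for example A, B, C, E, F (pending dropped) fails at step 4: E take() → 45 is not legal there
for example A, B, C, F, E (pending dropped) fails at step 5: E take() → 45 is not legal there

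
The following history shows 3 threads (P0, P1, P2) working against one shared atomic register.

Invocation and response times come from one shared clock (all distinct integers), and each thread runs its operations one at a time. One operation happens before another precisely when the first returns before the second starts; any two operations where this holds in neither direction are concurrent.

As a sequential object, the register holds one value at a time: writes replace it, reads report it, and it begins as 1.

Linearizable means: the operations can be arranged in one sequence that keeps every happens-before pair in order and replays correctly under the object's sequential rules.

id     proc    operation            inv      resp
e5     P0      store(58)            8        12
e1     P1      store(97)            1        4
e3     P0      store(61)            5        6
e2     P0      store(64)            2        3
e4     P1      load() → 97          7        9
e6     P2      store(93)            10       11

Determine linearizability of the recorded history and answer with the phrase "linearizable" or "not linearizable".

through event 8 a valid linearization exists; event 9 (e4 responding at time 9) ends that
4 completed operations, 2 real-time-consistent orders — every atomic register replay fails
every completion of the 1 pending operation (e5) was checked; none linearizes
one such order, e1, e2, e3, e4 (pending dropped), breaks at step 4 where e4 load() → 97 is illegal
one such order, e2, e1, e3, e4 (pending dropped), breaks at step 4 where e4 load() → 97 is illegal

not linearizable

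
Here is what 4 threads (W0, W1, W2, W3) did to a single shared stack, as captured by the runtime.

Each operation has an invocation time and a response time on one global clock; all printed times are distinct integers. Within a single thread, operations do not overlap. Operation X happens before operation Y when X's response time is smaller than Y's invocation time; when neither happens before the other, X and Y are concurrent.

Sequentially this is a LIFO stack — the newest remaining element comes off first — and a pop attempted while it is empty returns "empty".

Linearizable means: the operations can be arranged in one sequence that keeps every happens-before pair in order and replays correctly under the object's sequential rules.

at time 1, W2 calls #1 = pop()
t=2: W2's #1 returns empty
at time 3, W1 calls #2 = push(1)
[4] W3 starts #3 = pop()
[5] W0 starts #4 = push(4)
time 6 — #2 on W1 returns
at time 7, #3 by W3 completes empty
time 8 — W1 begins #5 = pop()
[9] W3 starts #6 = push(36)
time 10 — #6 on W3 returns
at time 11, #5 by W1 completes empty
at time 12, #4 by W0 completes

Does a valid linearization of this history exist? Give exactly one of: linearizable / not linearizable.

cut after 10 events: linearizable; cut after 11 events (#5 responds, time 11): not linearizable
the 5 completed operations admit 4 real-time orders; each fails the stack replay
including or dropping the 1 pending operation (#4) in any combination fails
take #1, #2, #3, #5, #6 (pending dropped): step 3 already fails, because #3 pop() → empty cannot occur there
take #1, #2, #3, #6, #5 (pending dropped): step 3 already fails, because #3 pop() → empty cannot occur there

not linearizable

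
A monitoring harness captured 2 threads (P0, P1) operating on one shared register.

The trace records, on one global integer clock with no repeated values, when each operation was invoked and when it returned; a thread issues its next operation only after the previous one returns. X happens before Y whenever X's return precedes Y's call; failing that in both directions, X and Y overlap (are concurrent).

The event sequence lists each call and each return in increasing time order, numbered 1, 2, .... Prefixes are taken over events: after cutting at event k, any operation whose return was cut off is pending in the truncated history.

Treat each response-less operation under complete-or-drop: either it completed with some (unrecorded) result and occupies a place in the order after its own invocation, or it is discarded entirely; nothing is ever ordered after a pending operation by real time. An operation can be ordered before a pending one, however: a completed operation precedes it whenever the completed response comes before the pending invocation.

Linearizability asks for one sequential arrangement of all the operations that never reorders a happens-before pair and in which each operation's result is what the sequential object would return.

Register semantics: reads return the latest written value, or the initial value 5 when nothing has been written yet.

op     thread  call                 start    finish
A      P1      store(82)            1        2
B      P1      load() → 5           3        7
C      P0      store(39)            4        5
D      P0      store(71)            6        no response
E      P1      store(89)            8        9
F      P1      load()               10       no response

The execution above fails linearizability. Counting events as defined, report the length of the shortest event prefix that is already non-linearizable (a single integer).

7

events 1..6 are linearizable, e.g. via A, B, C:
1. A store(82), leaving value 82
2. B load() (pending, included), leaving value 82
3. C store(39), leaving value 39
adding event 7 (B responds at 7) leaves no legal real-time order
every completion of the 1 pending operation (D) was checked; none linearizes
one such order, A, B, C (pending dropped), breaks at step 2 where B load() → 5 is illegal
one such order, A, C, B (pending dropped), breaks at step 3 where B load() → 5 is illegal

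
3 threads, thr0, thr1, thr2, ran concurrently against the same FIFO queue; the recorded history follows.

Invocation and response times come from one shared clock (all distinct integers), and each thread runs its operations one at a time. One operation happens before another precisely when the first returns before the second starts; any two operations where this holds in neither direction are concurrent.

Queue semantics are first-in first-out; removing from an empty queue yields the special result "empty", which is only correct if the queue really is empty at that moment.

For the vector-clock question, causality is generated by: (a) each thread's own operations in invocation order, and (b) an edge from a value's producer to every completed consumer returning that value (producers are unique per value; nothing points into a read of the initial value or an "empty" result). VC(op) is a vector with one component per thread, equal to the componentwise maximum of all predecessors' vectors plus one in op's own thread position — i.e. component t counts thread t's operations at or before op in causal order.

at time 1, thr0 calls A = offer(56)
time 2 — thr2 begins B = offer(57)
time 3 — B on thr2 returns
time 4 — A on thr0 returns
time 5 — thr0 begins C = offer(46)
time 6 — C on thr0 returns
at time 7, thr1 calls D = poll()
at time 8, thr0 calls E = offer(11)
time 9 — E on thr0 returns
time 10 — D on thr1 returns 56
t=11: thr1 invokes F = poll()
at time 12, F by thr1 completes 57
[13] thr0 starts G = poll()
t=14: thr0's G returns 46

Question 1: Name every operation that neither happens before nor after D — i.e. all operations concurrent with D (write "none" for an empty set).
D runs from 7 to 10; window-overlapping ops are concurrent
A [1,4]: before
B [2,3]: before
C [5,6]: before
E [8,9]: concurrent
F [11,12]: after
G [13,14]: after

E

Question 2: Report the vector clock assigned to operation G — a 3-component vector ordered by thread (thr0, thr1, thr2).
no predecessors for B (invoked 2): thr2 increments from zero → (0, 0, 1)
no predecessors for A (invoked 1): thr0 increments from zero → (1, 0, 0)
invoked at 7, D merges VC(A)=(1, 0, 0) and bumps thr1's slot → (1, 1, 0)
invoked at 5, C merges VC(A)=(1, 0, 0) and bumps thr0's slot → (2, 0, 0)
invoked at 8, E merges VC(C)=(2, 0, 0) and bumps thr0's slot → (3, 0, 0)
invoked at 11, F merges VC(B)=(0, 0, 1), VC(D)=(1, 1, 0) and bumps thr1's slot → (1, 2, 1)
invoked at 13, G merges VC(C)=(2, 0, 0), VC(E)=(3, 0, 0) and bumps thr0's slot → (4, 0, 0)
target: VC(G) = (4, 0, 0)

(4, 0, 0)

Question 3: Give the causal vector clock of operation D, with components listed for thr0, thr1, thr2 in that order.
invoked at 2, B has no predecessors; its own thr2 bump gives (0, 0, 1)
invoked at 1, A has no predecessors; its own thr0 bump gives (1, 0, 0)
from VC(A)=(1, 0, 0), D (invoked 7) maxes components and bumps thr1 → (1, 1, 0)
from VC(A)=(1, 0, 0), C (invoked 5) maxes components and bumps thr0 → (2, 0, 0)
from VC(C)=(2, 0, 0), E (invoked 8) maxes components and bumps thr0 → (3, 0, 0)
from VC(B)=(0, 0, 1), VC(D)=(1, 1, 0), F (invoked 11) maxes components and bumps thr1 → (1, 2, 1)
from VC(C)=(2, 0, 0), VC(E)=(3, 0, 0), G (invoked 13) maxes components and bumps thr0 → (4, 0, 0)
target: VC(D) = (1, 1, 0)

(1, 1, 0)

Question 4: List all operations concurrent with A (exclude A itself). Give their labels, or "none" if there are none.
A spans [1,4]; an op avoiding the whole window 1..4 is ordered, any other is concurrent
B [2,3]: concurrent
C [5,6]: after
D [7,10]: after
E [8,9]: after
F [11,12]: after
G [13,14]: after

B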